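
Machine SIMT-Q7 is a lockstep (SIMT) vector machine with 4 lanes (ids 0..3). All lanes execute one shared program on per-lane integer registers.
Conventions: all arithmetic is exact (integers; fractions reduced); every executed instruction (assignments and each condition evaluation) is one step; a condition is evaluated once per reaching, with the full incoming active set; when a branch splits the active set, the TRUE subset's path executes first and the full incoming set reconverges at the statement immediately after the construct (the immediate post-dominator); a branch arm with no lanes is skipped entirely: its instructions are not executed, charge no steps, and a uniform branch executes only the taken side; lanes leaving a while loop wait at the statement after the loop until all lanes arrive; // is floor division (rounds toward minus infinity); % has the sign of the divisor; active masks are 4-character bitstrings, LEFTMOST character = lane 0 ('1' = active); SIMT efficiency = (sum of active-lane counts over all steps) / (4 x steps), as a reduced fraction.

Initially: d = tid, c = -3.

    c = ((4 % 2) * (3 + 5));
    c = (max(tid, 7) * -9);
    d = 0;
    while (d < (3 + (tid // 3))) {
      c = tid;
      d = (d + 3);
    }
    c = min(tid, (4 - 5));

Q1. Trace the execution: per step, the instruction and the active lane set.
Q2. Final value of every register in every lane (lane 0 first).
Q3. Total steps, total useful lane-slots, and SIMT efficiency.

step 0: c <- ((4 % 2) * (3 + 5))     1111
step 1: c <- (max(tid, 7) * -9)      1111
step 2: d <- 0                       1111
step 3: eval (d < (3 + (tid // 3)))  1111
step 4: c <- tid                     1111
step 5: d <- (d + 3)                 1111
step 6: eval (d < (3 + (tid // 3)))  1111
step 7: c <- tid                     0001
step 8: d <- (d + 3)                 0001
step 9: eval (d < (3 + (tid // 3)))  0001
step 10: c <- min(tid, (4 - 5))       1111

Answer: 11 steps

d: 3,3,3,6
c: -1,-1,-1,-1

steps = 11; useful = 35; efficiency = 35/44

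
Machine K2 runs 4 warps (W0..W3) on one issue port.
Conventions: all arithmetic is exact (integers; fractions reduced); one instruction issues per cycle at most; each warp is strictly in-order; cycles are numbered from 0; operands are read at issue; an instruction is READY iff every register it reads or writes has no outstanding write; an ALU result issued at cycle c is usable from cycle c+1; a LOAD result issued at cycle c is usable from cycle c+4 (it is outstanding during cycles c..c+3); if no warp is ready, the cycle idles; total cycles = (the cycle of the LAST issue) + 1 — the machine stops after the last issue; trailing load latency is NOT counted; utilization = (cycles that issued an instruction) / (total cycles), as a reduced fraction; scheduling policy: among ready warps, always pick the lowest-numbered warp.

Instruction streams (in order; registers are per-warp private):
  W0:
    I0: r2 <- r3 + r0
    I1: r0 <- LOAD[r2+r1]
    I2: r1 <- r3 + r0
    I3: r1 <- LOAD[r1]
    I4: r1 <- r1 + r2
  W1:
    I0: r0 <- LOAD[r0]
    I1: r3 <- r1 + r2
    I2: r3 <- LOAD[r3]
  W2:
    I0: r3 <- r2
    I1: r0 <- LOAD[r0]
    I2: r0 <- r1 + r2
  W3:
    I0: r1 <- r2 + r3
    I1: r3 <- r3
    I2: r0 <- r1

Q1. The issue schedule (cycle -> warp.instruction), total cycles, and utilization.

cycle 0: W0.I0
cycle 1: W0.I1
cycle 2: W1.I0
cycle 3: W1.I1
cycle 4: W1.I2
cycle 5: W0.I2
cycle 6: W0.I3
cycle 7: W2.I0
cycle 8: W2.I1
cycle 9: W3.I0
cycle 10: W0.I4
cycle 11: W3.I1
cycle 12: W2.I2
cycle 13: W3.I2

Answer: 14 cycles, utilization 1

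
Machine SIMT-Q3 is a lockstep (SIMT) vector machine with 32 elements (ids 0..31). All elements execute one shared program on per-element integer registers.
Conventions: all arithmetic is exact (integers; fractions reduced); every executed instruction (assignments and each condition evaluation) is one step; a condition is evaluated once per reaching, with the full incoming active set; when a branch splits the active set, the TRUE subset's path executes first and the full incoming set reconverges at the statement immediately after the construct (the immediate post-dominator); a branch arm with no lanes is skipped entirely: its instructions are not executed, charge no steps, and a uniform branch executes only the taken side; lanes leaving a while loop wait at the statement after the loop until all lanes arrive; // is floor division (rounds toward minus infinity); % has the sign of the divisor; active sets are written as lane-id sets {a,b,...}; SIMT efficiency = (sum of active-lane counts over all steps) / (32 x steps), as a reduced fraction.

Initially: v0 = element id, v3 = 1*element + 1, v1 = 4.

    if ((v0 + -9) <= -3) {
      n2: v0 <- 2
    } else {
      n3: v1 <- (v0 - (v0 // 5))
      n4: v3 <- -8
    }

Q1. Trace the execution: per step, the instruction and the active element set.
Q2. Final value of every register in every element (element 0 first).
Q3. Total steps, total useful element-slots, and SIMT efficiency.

step 0: eval ((v0 + -9) <= -3)       {0,1,2,3,4,5,6,7,8,9,10,11,12,13,14,15,16,17,18,19,20,21,22,23,24,25,26,27,28,29,30,31}
step 1: v0 <- 2                      {0,1,2,3,4,5,6}
step 2: v1 <- (v0 - (v0 // 5))       {7,8,9,10,11,12,13,14,15,16,17,18,19,20,21,22,23,24,25,26,27,28,29,30,31}
step 3: v3 <- -8                     {7,8,9,10,11,12,13,14,15,16,17,18,19,20,21,22,23,24,25,26,27,28,29,30,31}

Answer: 4 steps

v0: 2,2,2,2,2,2,2,7,8,9,10,11,12,13,14,15,16,17,18,19,20,21,22,23,24,25,26,27,28,29,30,31
v3: 1,2,3,4,5,6,7,-8,-8,-8,-8,-8,-8,-8,-8,-8,-8,-8,-8,-8,-8,-8,-8,-8,-8,-8,-8,-8,-8,-8,-8,-8
v1: 4,4,4,4,4,4,4,6,7,8,8,9,10,11,12,12,13,14,15,16,16,17,18,19,20,20,21,22,23,24,24,25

steps = 4; useful = 89; efficiency = 89/128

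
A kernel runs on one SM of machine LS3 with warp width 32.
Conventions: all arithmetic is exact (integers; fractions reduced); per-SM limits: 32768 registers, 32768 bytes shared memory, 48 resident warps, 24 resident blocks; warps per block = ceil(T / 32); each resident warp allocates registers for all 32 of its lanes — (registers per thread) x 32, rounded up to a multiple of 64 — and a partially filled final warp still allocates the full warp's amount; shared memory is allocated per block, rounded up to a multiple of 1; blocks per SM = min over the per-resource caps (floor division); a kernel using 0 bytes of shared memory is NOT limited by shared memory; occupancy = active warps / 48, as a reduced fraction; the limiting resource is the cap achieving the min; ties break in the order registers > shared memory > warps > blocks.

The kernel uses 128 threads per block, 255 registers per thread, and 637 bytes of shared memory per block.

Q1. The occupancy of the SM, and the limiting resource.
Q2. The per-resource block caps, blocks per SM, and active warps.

Answer: occupancy 1/12, limited by registers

registers: 1 block
shared memory: 51 blocks
warps: 12 blocks
blocks: 24 blocks

Answer: 1 block, 4 active warps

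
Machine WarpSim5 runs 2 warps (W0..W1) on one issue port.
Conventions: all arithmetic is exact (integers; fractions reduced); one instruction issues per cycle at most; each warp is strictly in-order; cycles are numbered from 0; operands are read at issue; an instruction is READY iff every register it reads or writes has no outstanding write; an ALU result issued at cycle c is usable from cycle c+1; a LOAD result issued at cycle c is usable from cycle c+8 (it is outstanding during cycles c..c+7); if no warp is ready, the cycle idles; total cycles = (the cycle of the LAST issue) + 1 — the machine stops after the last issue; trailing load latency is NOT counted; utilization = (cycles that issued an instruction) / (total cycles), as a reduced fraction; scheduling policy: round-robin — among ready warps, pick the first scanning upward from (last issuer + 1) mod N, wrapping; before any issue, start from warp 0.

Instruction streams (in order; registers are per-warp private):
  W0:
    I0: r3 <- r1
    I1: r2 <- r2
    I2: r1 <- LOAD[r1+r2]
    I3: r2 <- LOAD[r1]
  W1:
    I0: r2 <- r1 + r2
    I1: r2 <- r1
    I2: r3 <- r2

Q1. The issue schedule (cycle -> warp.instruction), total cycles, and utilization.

cycle 0: W0.I0
cycle 1: W1.I0
cycle 2: W0.I1
cycle 3: W1.I1
cycle 4: W0.I2
cycle 5: W1.I2
cycle 6: idle
cycle 7: idle
cycle 8: idle
cycle 9: idle
cycle 10: idle
cycle 11: idle
cycle 12: W0.I3

Answer: 13 cycles, utilization 7/13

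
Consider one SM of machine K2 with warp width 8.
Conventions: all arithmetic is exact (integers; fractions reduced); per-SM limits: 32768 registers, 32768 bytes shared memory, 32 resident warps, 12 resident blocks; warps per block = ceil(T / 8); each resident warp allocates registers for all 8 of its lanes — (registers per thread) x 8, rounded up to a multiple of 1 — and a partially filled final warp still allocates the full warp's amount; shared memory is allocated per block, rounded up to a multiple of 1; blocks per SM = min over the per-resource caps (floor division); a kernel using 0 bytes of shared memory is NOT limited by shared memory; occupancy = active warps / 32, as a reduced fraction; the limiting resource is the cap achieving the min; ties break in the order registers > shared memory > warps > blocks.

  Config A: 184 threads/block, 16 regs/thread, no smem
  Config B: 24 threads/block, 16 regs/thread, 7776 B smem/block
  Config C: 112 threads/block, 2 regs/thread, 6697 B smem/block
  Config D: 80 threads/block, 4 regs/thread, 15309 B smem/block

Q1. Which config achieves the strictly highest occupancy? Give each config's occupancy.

occupancies: A 23/32, B 3/8, C 7/8, D 5/8

Answer: C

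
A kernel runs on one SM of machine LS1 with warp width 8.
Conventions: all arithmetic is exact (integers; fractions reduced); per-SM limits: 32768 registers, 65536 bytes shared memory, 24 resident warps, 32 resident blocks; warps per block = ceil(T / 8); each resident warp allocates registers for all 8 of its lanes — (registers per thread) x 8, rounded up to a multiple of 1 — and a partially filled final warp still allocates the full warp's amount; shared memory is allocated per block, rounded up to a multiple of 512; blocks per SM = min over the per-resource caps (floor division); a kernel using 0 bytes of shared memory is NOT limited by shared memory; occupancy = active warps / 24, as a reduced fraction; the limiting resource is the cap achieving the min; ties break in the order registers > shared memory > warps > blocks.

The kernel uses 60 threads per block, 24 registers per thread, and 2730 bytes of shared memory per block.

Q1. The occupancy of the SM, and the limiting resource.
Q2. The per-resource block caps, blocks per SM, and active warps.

Answer: occupancy 1, limited by warps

registers: 21 blocks
shared memory: 21 blocks
warps: 3 blocks
blocks: 32 blocks

Answer: 3 blocks, 24 active warps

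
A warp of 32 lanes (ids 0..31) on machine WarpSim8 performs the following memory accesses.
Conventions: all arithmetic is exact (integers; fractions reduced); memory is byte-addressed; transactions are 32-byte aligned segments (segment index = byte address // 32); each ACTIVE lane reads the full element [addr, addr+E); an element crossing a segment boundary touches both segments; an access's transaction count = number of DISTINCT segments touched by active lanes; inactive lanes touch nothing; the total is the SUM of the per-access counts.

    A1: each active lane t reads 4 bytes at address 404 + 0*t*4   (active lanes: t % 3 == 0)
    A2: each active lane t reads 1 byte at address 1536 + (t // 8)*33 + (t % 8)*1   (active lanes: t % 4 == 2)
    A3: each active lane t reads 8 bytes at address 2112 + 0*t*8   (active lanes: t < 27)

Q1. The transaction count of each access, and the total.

A1: 1 transaction
A2: 4 transactions
A3: 1 transaction

Answer: 1,4,1; total 6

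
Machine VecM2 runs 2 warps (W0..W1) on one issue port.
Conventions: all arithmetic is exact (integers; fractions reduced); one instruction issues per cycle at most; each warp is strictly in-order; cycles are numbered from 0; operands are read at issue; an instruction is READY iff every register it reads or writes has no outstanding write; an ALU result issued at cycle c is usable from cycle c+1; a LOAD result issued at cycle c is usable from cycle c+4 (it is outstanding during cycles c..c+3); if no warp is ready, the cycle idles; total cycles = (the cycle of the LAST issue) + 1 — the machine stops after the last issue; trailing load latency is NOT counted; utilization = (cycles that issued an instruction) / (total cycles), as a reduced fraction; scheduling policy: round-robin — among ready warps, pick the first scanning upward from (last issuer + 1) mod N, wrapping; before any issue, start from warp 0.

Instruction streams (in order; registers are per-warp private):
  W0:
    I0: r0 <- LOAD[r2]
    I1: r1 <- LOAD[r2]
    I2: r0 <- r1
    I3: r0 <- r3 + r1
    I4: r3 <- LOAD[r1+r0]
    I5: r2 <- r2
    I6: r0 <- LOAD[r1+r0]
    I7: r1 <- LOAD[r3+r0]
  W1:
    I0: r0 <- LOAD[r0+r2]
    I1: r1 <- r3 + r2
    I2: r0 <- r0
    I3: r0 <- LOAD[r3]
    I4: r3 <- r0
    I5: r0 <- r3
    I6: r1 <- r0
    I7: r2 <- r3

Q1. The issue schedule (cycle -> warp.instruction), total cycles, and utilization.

cycle 0: W0.I0
cycle 1: W1.I0
cycle 2: W0.I1
cycle 3: W1.I1
cycle 4: idle
cycle 5: W1.I2
cycle 6: W0.I2
cycle 7: W1.I3
cycle 8: W0.I3
cycle 9: W0.I4
cycle 10: W0.I5
cycle 11: W1.I4
cycle 12: W0.I6
cycle 13: W1.I5
cycle 14: W1.I6
cycle 15: W1.I7
cycle 16: W0.I7

Answer: 17 cycles, utilization 16/17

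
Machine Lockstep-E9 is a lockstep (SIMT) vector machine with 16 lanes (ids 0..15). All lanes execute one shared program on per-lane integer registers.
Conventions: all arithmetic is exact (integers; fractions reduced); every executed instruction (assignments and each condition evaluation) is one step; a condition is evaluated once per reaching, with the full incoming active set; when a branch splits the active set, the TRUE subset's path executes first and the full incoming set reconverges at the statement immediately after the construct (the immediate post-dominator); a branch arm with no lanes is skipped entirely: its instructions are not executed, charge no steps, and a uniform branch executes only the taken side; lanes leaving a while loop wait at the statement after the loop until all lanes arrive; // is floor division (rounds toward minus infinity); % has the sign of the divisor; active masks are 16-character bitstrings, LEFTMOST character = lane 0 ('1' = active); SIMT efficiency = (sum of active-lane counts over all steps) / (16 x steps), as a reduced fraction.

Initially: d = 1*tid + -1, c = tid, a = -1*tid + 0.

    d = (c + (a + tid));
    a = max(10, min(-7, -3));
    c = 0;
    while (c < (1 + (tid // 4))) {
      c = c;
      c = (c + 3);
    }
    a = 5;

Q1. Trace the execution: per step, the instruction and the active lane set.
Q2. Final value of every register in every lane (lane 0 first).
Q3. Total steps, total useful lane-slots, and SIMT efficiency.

step 0: d <- (c + (a + tid))         1111111111111111
step 1: a <- max(10, min(-7, -3))    1111111111111111
step 2: c <- 0                       1111111111111111
step 3: eval (c < (1 + (tid // 4)))  1111111111111111
step 4: c <- c                       1111111111111111
step 5: c <- (c + 3)                 1111111111111111
step 6: eval (c < (1 + (tid // 4)))  1111111111111111
step 7: c <- c                       0000000000001111
step 8: c <- (c + 3)                 0000000000001111
step 9: eval (c < (1 + (tid // 4)))  0000000000001111
step 10: a <- 5                       1111111111111111

Answer: 11 steps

d: 0,1,2,3,4,5,6,7,8,9,10,11,12,13,14,15
c: 3,3,3,3,3,3,3,3,3,3,3,3,6,6,6,6
a: 5,5,5,5,5,5,5,5,5,5,5,5,5,5,5,5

steps = 11; useful = 140; efficiency = 140/176 = 35/44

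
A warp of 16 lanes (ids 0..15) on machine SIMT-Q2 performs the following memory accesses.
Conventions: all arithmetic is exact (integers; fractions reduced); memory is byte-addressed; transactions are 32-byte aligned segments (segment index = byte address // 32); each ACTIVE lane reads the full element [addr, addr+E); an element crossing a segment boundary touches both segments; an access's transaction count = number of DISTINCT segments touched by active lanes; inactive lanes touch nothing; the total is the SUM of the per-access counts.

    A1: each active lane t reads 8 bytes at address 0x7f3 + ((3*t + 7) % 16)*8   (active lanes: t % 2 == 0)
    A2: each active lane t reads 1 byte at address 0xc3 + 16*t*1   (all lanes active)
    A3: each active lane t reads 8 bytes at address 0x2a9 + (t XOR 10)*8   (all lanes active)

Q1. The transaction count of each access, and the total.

A1: 5 transactions
A2: 8 transactions
A3: 5 transactions

Answer: 5,8,5; total 18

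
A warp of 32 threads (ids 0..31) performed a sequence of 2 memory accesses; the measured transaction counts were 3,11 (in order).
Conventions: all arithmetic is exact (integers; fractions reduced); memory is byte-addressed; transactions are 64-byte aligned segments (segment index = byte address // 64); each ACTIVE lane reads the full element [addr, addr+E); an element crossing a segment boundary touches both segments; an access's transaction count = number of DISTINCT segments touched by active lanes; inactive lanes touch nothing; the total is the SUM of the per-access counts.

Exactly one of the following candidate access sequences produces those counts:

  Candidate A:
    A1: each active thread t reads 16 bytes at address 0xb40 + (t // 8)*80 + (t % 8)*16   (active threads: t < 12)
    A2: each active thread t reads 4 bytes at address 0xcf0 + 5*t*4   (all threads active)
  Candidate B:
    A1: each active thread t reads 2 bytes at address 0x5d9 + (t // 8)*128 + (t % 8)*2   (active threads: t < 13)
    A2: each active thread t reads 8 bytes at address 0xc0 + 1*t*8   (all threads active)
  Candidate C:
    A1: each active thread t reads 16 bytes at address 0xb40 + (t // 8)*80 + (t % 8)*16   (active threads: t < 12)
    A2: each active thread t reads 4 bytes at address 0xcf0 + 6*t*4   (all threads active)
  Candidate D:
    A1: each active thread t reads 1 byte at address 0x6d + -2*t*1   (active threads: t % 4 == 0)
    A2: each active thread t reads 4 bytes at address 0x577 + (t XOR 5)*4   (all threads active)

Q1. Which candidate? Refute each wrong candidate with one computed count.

B: A1 gives 2 transactions, not 3
C: A2 gives 13 transactions, not 11
D: A1 gives 2 transactions, not 3
A: all counts match (3,11)

Answer: A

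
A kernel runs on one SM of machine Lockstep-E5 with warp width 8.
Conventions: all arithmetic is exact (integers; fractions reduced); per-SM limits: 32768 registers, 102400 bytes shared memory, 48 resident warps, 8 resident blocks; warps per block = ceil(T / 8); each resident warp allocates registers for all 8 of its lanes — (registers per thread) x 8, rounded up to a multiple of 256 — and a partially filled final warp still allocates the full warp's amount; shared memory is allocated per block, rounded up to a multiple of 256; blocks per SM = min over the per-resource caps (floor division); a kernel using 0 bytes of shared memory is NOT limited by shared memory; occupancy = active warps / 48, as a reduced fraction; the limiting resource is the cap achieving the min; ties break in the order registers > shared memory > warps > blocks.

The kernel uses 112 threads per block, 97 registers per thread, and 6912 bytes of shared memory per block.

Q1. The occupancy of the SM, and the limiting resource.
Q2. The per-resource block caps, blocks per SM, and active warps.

Answer: occupancy 7/12, limited by registers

registers: 2 blocks
shared memory: 14 blocks
warps: 3 blocks
blocks: 8 blocks

Answer: 2 blocks, 28 active warps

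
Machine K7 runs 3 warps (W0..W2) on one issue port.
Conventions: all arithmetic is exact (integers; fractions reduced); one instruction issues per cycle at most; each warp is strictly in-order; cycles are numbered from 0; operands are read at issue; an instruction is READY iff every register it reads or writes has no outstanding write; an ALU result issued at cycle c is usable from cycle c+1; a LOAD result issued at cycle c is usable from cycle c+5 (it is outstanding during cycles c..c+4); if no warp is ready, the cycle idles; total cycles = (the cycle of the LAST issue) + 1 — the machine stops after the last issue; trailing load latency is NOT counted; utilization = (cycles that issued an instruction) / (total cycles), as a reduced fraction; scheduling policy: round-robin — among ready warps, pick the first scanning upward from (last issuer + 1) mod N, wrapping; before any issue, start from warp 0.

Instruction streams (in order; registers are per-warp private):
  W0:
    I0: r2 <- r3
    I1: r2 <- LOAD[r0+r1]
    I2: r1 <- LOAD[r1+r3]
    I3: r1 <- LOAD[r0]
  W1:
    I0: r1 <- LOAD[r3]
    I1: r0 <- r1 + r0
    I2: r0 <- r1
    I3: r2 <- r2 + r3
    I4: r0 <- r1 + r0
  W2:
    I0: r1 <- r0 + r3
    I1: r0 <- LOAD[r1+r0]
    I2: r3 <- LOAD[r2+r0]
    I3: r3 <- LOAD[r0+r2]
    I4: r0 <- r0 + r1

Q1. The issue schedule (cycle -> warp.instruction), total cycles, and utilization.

cycle 0: W0.I0
cycle 1: W1.I0
cycle 2: W2.I0
cycle 3: W0.I1
cycle 4: W2.I1
cycle 5: W0.I2
cycle 6: W1.I1
cycle 7: W1.I2
cycle 8: W1.I3
cycle 9: W2.I2
cycle 10: W0.I3
cycle 11: W1.I4
cycle 12: idle
cycle 13: idle
cycle 14: W2.I3
cycle 15: W2.I4

Answer: 16 cycles, utilization 7/8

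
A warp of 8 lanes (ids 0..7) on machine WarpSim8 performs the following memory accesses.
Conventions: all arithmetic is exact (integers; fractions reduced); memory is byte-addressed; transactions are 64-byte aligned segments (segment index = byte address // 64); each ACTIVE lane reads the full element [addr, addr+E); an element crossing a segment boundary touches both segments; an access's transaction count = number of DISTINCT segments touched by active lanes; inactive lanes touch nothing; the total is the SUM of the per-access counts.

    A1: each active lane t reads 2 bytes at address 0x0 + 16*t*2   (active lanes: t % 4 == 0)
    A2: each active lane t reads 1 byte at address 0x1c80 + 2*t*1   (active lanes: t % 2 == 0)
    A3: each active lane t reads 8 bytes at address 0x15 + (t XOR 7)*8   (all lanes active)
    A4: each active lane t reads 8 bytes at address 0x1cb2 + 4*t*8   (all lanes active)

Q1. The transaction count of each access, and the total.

A1: 2 transactions
A2: 1 transaction
A3: 2 transactions
A4: 5 transactions

Answer: 2,1,2,5; total 10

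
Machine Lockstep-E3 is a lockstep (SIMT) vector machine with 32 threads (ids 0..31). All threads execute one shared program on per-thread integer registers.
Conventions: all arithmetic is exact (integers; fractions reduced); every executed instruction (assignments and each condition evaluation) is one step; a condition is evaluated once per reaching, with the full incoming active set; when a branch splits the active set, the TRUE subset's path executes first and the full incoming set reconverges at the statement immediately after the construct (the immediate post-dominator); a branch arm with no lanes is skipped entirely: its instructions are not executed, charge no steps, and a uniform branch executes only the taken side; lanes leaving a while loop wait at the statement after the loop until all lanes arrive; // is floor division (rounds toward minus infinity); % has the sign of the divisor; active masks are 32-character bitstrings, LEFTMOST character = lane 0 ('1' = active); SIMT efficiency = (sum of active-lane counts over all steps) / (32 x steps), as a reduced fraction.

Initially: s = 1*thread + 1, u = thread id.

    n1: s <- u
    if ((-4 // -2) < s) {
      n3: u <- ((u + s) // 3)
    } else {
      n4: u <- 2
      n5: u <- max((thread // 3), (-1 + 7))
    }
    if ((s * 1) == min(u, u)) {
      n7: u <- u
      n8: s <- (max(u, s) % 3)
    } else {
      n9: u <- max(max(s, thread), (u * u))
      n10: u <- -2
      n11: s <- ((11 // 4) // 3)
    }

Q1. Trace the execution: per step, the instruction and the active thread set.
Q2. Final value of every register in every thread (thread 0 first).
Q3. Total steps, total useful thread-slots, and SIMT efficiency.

step 0: s <- u                       11111111111111111111111111111111
step 1: eval ((-4 // -2) < s)        11111111111111111111111111111111
step 2: u <- ((u + s) // 3)          00011111111111111111111111111111
step 3: u <- 2                       11100000000000000000000000000000
step 4: u <- max((thread // 3), (-1 + 7)) 11100000000000000000000000000000
step 5: eval ((s * 1) == min(u, u))  11111111111111111111111111111111
step 6: u <- max(max(s, thread), (u * u)) 11111111111111111111111111111111
step 7: u <- -2                      11111111111111111111111111111111
step 8: s <- ((11 // 4) // 3)        11111111111111111111111111111111

Answer: 9 steps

s: 0,0,0,0,0,0,0,0,0,0,0,0,0,0,0,0,0,0,0,0,0,0,0,0,0,0,0,0,0,0,0,0
u: -2,-2,-2,-2,-2,-2,-2,-2,-2,-2,-2,-2,-2,-2,-2,-2,-2,-2,-2,-2,-2,-2,-2,-2,-2,-2,-2,-2,-2,-2,-2,-2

steps = 9; useful = 227; efficiency = 227/288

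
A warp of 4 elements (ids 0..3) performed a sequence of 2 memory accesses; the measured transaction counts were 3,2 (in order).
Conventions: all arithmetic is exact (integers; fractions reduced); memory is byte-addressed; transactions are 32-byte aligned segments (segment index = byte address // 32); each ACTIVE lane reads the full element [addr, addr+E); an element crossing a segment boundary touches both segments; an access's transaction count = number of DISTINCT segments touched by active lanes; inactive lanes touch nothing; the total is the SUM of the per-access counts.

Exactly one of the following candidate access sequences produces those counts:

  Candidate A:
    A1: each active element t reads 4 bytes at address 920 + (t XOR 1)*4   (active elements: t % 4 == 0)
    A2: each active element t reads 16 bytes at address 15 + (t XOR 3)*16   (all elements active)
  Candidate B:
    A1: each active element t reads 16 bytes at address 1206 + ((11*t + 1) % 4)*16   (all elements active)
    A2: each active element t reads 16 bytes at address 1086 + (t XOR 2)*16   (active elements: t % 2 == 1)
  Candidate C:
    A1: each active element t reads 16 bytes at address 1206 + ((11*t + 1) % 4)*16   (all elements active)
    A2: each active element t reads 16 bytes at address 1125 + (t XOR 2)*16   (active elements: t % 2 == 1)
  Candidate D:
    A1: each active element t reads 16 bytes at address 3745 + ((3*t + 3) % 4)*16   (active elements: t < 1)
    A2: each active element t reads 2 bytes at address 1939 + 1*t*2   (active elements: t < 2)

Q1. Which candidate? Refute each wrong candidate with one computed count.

A: A1 gives 1 transaction, not 3
C: A2 gives 3 transactions, not 2
D: A1 gives 2 transactions, not 3
B: all counts match (3,2)

Answer: B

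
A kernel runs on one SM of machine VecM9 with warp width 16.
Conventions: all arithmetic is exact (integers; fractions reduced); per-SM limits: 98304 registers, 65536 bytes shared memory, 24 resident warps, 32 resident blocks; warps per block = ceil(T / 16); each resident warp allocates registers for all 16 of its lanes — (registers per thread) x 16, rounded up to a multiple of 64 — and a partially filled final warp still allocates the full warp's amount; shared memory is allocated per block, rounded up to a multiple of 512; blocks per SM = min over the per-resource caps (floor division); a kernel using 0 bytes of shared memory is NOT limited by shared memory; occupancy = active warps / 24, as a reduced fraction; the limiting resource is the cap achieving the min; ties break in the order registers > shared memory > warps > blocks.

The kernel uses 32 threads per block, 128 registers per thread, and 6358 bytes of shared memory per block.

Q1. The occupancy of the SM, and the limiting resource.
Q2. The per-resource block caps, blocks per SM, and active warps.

Answer: occupancy 3/4, limited by shared memory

registers: 24 blocks
shared memory: 9 blocks
warps: 12 blocks
blocks: 32 blocks

Answer: 9 blocks, 18 active warps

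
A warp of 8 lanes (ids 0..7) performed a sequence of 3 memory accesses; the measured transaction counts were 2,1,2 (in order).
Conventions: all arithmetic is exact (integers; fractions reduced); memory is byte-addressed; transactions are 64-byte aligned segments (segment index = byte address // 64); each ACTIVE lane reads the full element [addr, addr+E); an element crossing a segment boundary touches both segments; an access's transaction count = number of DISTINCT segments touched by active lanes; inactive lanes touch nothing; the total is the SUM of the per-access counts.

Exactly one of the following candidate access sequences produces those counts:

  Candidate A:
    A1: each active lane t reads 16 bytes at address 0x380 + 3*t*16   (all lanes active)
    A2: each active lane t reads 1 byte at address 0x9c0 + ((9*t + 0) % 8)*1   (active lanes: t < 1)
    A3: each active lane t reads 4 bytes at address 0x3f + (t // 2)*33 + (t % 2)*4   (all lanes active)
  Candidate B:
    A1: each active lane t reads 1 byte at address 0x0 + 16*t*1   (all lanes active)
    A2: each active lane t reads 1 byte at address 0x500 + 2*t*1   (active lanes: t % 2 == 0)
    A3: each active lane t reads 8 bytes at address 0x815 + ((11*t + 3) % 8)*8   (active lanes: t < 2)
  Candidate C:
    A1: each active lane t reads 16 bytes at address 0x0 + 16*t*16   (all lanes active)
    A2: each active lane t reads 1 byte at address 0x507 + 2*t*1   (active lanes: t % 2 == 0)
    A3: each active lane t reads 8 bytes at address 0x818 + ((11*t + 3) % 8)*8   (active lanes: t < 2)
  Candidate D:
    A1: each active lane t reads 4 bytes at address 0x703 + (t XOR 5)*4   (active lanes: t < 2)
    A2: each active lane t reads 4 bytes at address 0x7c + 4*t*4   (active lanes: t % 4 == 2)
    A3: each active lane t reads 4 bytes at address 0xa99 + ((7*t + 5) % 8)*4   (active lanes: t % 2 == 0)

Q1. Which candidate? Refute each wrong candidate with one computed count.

A: A1 gives 6 transactions, not 2
C: A1 gives 8 transactions, not 2
D: A1 gives 1 transaction, not 2
B: all counts match (2,1,2)

Answer: B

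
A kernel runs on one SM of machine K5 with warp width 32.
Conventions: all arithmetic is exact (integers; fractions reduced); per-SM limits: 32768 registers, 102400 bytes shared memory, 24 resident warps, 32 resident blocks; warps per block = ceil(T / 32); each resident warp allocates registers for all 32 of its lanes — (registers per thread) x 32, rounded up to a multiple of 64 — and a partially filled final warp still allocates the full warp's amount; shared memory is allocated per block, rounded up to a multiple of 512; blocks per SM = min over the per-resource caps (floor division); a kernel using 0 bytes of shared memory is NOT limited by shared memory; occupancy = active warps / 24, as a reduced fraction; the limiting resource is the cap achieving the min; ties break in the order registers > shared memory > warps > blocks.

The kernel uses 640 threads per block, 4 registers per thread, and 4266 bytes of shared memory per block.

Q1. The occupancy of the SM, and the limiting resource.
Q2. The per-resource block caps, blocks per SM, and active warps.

Answer: occupancy 5/6, limited by warps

registers: 12 blocks
shared memory: 22 blocks
warps: 1 block
blocks: 32 blocks

Answer: 1 block, 20 active warps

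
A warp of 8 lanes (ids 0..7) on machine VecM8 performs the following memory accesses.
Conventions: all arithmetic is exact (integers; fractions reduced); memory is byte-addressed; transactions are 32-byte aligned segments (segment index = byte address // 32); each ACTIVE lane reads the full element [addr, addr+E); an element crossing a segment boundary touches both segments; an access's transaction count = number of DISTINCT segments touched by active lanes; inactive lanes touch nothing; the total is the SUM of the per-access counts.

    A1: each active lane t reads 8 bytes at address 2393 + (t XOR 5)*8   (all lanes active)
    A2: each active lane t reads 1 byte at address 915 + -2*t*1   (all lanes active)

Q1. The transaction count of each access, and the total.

A1: 3 transactions
A2: 1 transaction

Answer: 3,1; total 4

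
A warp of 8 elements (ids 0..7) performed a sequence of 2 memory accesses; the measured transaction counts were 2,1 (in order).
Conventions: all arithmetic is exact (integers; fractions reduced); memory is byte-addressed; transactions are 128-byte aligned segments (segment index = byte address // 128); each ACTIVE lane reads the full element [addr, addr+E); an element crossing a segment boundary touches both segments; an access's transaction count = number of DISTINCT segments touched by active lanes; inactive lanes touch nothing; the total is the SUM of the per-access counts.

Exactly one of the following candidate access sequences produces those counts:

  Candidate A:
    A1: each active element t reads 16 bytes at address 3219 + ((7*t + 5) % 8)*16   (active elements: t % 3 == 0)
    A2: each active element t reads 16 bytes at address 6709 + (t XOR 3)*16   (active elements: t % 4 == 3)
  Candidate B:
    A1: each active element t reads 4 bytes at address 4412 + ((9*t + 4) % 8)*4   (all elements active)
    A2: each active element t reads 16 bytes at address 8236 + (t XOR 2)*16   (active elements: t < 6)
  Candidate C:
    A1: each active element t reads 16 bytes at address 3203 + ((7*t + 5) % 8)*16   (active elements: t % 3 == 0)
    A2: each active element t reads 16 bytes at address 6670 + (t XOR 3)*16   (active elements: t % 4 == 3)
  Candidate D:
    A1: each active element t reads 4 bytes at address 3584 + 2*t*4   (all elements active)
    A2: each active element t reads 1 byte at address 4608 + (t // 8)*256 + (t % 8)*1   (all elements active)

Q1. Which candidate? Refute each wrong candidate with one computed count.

A: A2 gives 2 transactions, not 1
B: A1 gives 1 transaction, not 2
D: A1 gives 1 transaction, not 2
C: all counts match (2,1)

Answer: C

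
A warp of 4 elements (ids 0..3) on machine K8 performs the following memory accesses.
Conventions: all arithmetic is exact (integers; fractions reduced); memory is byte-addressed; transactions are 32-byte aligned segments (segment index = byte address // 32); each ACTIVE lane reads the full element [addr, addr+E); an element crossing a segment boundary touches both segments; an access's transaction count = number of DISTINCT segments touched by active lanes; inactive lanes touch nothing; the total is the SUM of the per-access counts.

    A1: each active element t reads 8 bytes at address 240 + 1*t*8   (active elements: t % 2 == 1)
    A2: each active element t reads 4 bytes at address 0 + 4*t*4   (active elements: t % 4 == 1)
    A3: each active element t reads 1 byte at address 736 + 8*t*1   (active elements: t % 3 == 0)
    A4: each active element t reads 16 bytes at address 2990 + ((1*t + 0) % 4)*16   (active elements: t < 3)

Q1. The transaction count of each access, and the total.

A1: 2 transactions
A2: 1 transaction
A3: 1 transaction
A4: 2 transactions

Answer: 2,1,1,2; total 6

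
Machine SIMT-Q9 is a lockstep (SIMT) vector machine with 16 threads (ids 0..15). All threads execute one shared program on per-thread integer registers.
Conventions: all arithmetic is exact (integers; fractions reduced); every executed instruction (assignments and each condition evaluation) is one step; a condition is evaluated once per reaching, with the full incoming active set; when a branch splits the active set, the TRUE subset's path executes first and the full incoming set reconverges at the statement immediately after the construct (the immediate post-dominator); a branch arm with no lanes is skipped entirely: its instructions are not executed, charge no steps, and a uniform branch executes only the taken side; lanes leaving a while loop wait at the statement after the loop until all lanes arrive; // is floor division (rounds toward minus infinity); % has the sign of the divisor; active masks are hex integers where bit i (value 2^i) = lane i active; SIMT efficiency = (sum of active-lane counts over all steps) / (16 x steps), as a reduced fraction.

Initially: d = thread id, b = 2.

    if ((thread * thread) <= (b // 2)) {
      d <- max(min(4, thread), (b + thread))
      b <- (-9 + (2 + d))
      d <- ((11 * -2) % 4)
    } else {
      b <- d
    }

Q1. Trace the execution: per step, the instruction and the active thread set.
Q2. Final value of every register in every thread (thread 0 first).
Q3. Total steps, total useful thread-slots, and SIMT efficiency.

step 0: eval ((thread * thread) <= (b // 2)) 0xffff
step 1: d <- max(min(4, thread), (b + thread)) 0x0003
step 2: b <- (-9 + (2 + d))          0x0003
step 3: d <- ((11 * -2) % 4)         0x0003
step 4: b <- d                       0xfffc

Answer: 5 steps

d: 2,2,2,3,4,5,6,7,8,9,10,11,12,13,14,15
b: -5,-4,2,3,4,5,6,7,8,9,10,11,12,13,14,15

steps = 5; useful = 36; efficiency = 36/80 = 9/20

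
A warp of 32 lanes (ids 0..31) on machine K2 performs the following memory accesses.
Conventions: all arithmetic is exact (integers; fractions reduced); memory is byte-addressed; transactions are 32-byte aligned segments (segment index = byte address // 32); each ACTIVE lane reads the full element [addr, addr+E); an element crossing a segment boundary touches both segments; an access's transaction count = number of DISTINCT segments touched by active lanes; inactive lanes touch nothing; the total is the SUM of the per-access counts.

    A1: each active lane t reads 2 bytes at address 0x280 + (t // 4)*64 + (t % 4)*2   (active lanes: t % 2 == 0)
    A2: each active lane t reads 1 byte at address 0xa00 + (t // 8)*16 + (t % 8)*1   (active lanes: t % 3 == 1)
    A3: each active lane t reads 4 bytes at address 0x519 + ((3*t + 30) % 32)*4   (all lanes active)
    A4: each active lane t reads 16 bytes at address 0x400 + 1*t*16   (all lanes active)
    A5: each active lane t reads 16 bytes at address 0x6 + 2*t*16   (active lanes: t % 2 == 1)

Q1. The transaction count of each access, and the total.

A1: 8 transactions
A2: 2 transactions
A3: 5 transactions
A4: 16 transactions
A5: 16 transactions

Answer: 8,2,5,16,16; total 47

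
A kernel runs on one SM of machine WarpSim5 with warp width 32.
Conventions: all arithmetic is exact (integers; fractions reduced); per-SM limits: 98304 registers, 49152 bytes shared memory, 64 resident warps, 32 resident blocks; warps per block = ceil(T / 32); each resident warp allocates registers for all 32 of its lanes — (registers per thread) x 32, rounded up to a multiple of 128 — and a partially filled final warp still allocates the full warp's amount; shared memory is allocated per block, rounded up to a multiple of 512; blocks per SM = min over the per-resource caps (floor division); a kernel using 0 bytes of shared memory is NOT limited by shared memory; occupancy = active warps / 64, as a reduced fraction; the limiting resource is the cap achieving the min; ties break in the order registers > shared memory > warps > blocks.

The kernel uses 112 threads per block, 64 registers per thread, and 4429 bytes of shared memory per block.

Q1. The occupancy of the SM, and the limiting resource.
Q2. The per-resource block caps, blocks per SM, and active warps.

Answer: occupancy 5/8, limited by shared memory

registers: 12 blocks
shared memory: 10 blocks
warps: 16 blocks
blocks: 32 blocks

Answer: 10 blocks, 40 active warps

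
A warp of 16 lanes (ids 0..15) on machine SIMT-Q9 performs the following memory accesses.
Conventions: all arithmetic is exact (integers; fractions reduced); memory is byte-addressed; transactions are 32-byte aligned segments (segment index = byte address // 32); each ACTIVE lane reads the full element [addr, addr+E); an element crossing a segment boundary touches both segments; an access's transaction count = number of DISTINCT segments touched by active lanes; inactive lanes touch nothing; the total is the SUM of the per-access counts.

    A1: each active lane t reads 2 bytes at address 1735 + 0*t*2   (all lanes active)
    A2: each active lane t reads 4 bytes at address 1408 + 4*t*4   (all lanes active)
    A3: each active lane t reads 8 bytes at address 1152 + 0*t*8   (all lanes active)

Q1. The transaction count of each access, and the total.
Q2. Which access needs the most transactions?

A1: 1 transaction
A2: 8 transactions
A3: 1 transaction

Answer: 1,8,1; total 10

Answer: A2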